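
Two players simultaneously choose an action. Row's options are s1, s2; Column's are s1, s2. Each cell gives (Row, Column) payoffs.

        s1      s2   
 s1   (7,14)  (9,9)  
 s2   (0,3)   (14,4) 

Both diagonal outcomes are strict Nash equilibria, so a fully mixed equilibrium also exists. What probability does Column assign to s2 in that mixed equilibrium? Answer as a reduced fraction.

Column's mix q on s1 must make Row indifferent between s1 and s2.
Row's payoff from s1: 7q + 9(1−q). From s2: 0q + 14(1−q).
Set equal: 7q = 5(1−q) → q = 5/12.
Probability on s2 is 1 − 5/12 = 7/12.

7/12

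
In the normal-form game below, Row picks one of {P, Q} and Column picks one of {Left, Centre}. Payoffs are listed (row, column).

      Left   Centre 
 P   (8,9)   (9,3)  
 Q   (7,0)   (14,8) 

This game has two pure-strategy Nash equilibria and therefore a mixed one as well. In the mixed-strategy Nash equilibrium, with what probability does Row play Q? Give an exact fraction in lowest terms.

3/7

Row's mix p on P must make Column indifferent between Left and Centre.
Column's payoff from Left: 9p + 0(1−p). From Centre: 3p + 8(1−p).
Set equal: 6p = 8(1−p) → p = 8/14 = 4/7.
Probability on Q is 1 − 4/7 = 3/7.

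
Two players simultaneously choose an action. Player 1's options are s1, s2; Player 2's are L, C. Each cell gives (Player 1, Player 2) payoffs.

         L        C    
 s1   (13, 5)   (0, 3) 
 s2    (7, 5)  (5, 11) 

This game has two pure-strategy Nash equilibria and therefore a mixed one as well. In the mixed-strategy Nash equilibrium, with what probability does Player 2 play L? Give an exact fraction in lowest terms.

5/11

Player 2's mix q on L must make Player 1 indifferent between s1 and s2.
Player 1's payoff from s1: 13q + 0(1−q). From s2: 7q + 5(1−q).
Set equal: 6q = 5(1−q) → q = 5/11.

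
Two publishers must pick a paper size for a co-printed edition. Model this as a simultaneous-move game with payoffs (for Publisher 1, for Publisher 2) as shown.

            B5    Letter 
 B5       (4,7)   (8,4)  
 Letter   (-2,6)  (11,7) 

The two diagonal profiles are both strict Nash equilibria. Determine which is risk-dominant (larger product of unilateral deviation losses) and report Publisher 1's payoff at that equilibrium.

4

At both B5: Publisher 1 loses 4 − (-2) = 6 by deviating; Publisher 2 loses 7 − 4 = 3. Product = 6·3 = 18.
At both Letter: Publisher 1 loses 11 − 8 = 3 by deviating; Publisher 2 loses 7 − 6 = 1. Product = 3·1 = 3.
18 > 3, so both B5 is risk-dominant. Publisher 1's payoff there is 4.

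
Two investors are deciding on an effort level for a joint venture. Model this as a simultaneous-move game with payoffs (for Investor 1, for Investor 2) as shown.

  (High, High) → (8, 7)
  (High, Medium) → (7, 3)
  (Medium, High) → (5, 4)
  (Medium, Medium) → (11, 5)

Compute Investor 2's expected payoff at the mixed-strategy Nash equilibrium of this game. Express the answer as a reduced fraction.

23/5

Investor 1 mixes with probability p on High, chosen so Investor 2 is indifferent: 7p + 4(1−p) = 3p + 5(1−p) gives p = 1/5.
Investor 2's expected payoff is 7·1/5 + 4·4/5 = 23/5.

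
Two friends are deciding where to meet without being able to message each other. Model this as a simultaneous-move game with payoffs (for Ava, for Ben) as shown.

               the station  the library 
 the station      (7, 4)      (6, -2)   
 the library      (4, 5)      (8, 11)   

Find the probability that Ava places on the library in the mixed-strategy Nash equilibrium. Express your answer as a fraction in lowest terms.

1/2

Ava's mix p on the station must make Ben indifferent between the station and the library.
Ben's payoff from the station: 4p + 5(1−p). From the library: (-2)p + 11(1−p).
Set equal: 6p = 6(1−p) → p = 6/12 = 1/2.
Probability on the library is 1 − 1/2 = 1/2.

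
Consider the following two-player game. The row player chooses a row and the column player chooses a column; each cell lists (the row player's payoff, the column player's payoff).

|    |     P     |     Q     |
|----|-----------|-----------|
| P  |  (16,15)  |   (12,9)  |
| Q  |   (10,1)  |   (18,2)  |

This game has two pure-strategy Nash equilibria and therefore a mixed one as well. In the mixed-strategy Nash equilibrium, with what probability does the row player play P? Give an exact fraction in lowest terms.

1/7

The row player's mix p on P must make the column player indifferent between P and Q.
The column player's payoff from P: 15p + 1(1−p). From Q: 9p + 2(1−p).
Set equal: 6p = 1(1−p) → p = 1/7.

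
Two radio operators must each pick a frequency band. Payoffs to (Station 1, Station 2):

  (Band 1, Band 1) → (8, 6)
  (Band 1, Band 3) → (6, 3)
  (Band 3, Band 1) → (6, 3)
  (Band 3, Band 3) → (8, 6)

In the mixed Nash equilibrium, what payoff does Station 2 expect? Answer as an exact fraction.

Station 1 mixes with probability p on Band 1, chosen so Station 2 is indifferent: 6p + 3(1−p) = 3p + 6(1−p) gives p = 1/2.
Station 2's expected payoff is 6·1/2 + 3·1/2 = 9/2.

9/2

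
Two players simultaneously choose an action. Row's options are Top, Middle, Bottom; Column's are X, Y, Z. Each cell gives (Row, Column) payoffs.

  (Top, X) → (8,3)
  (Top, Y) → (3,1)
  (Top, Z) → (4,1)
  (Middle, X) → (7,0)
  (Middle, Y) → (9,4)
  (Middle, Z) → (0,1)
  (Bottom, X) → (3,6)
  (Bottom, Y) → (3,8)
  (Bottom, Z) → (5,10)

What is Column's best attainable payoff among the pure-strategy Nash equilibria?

10

(Top, X) is a pure NE (Row: 8 ≥ 7; Column: 3 ≥ 1). Column gets 3.
(Middle, Y) is a pure NE (Row: 9 ≥ 3; Column: 4 ≥ 1). Column gets 4.
(Bottom, Z) is a pure NE (Row: 5 ≥ 4; Column: 10 ≥ 8). Column gets 10.
Every other cell has a profitable deviation for at least one player. Highest of {3, 4, 10} is 10.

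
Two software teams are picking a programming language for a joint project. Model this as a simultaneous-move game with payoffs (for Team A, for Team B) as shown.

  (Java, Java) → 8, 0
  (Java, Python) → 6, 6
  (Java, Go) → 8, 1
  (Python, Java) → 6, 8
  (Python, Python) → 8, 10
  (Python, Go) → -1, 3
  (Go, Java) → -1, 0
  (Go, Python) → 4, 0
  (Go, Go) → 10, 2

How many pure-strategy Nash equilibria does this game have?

Both Python: Team A gets 8 (best alternative 6); Team B gets 10 (best alternative 8). Neither deviates — NE.
Both Go: Team A gets 10 (best alternative 8); Team B gets 2 (best alternative 0). Neither deviates — NE.
Both Java is not a NE: Team B would switch to Python (6 > 0).
No other cell survives both best-response checks, so there are 2 pure NE.

2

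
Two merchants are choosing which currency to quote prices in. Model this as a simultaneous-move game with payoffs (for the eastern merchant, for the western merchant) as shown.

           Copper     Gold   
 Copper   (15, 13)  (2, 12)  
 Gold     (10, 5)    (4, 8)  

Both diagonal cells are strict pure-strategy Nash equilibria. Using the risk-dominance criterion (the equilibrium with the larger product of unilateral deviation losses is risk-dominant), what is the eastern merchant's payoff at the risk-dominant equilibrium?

At both Copper: the eastern merchant loses 15 − 10 = 5 by deviating; the western merchant loses 13 − 12 = 1. Product = 5·1 = 5.
At both Gold: the eastern merchant loses 4 − 2 = 2 by deviating; the western merchant loses 8 − 5 = 3. Product = 2·3 = 6.
6 > 5, so both Gold is risk-dominant. The eastern merchant's payoff there is 4.

4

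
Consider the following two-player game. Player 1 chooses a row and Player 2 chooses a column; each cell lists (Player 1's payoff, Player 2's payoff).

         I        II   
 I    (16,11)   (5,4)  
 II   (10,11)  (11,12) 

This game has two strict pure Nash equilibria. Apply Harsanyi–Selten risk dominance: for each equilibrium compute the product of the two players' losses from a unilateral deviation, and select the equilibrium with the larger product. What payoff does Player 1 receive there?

16

At both I: Player 1 loses 16 − 10 = 6 by deviating; Player 2 loses 11 − 4 = 7. Product = 6·7 = 42.
At both II: Player 1 loses 11 − 5 = 6 by deviating; Player 2 loses 12 − 11 = 1. Product = 6·1 = 6.
42 > 6, so both I is risk-dominant. Player 1's payoff there is 16.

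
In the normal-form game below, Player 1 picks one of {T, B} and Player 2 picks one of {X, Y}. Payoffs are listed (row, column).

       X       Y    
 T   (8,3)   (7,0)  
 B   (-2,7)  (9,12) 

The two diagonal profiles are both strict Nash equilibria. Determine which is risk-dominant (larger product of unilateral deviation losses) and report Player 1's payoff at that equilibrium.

At (T, X): Player 1 loses 8 − (-2) = 10 by deviating; Player 2 loses 3 − 0 = 3. Product = 10·3 = 30.
At (B, Y): Player 1 loses 9 − 7 = 2 by deviating; Player 2 loses 12 − 7 = 5. Product = 2·5 = 10.
30 > 10, so (T, X) is risk-dominant. Player 1's payoff there is 8.

8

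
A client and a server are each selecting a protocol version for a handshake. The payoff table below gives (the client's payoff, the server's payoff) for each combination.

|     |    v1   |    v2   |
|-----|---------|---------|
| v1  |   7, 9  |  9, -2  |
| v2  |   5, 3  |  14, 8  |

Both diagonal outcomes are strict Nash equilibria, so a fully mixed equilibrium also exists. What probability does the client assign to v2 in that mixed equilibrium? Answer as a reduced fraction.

11/16

The client's mix p on v1 must make the server indifferent between v1 and v2.
The server's payoff from v1: 9p + 3(1−p). From v2: (-2)p + 8(1−p).
Set equal: 11p = 5(1−p) → p = 5/16.
Probability on v2 is 1 − 5/16 = 11/16.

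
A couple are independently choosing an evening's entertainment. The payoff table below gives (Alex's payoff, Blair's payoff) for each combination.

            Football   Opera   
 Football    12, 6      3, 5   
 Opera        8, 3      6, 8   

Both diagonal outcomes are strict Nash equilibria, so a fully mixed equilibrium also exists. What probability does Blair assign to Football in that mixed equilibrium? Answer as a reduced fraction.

3/7

Blair's mix q on Football must make Alex indifferent between Football and Opera.
Alex's payoff from Football: 12q + 3(1−q). From Opera: 8q + 6(1−q).
Set equal: 4q = 3(1−q) → q = 3/7.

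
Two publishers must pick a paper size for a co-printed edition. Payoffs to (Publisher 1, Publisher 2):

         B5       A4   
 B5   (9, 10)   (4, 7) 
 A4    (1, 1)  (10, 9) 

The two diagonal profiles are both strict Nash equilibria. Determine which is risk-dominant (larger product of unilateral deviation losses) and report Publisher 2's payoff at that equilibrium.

9

At both B5: Publisher 1 loses 9 − 1 = 8 by deviating; Publisher 2 loses 10 − 7 = 3. Product = 8·3 = 24.
At both A4: Publisher 1 loses 10 − 4 = 6 by deviating; Publisher 2 loses 9 − 1 = 8. Product = 6·8 = 48.
48 > 24, so both A4 is risk-dominant. Publisher 2's payoff there is 9.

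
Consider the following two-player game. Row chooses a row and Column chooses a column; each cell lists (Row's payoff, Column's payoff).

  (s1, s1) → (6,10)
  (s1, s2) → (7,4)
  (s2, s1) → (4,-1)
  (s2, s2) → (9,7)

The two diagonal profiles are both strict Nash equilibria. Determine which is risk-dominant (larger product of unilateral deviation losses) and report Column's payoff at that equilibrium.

At both s1: Row loses 6 − 4 = 2 by deviating; Column loses 10 − 4 = 6. Product = 2·6 = 12.
At both s2: Row loses 9 − 7 = 2 by deviating; Column loses 7 − (-1) = 8. Product = 2·8 = 16.
16 > 12, so both s2 is risk-dominant. Column's payoff there is 7.

7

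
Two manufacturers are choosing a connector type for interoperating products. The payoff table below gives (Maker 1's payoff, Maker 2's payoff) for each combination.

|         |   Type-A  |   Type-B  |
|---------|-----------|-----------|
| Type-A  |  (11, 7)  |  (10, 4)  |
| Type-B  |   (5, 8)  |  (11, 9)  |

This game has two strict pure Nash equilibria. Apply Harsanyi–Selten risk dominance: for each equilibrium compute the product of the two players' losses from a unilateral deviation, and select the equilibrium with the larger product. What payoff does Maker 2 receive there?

7

At both Type-A: Maker 1 loses 11 − 5 = 6 by deviating; Maker 2 loses 7 − 4 = 3. Product = 6·3 = 18.
At both Type-B: Maker 1 loses 11 − 10 = 1 by deviating; Maker 2 loses 9 − 8 = 1. Product = 1·1 = 1.
18 > 1, so both Type-A is risk-dominant. Maker 2's payoff there is 7.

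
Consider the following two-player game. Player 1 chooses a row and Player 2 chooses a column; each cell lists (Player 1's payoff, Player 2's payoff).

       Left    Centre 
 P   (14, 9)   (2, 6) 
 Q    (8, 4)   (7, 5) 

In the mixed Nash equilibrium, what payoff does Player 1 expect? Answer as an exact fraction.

Player 2 mixes with probability q on Left, chosen so Player 1 is indifferent: 14q + 2(1−q) = 8q + 7(1−q) gives q = 5/11.
Player 1's expected payoff (from either row, since indifferent) is 14·5/11 + 2·6/11 = 82/11.

82/11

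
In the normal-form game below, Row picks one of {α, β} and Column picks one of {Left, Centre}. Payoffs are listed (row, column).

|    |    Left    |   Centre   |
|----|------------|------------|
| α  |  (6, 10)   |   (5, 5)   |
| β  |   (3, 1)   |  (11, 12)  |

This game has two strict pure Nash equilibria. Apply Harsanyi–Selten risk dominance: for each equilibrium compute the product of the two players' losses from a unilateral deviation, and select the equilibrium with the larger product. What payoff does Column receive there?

12

At (α, Left): Row loses 6 − 3 = 3 by deviating; Column loses 10 − 5 = 5. Product = 3·5 = 15.
At (β, Centre): Row loses 11 − 5 = 6 by deviating; Column loses 12 − 1 = 11. Product = 6·11 = 66.
66 > 15, so (β, Centre) is risk-dominant. Column's payoff there is 12.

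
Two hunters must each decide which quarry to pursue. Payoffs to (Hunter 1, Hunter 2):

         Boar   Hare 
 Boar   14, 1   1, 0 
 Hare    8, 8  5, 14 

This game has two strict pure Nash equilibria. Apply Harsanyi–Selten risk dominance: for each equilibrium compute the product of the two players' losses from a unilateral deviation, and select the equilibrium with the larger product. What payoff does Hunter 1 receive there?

At both Boar: Hunter 1 loses 14 − 8 = 6 by deviating; Hunter 2 loses 1 − 0 = 1. Product = 6·1 = 6.
At both Hare: Hunter 1 loses 5 − 1 = 4 by deviating; Hunter 2 loses 14 − 8 = 6. Product = 4·6 = 24.
24 > 6, so both Hare is risk-dominant. Hunter 1's payoff there is 5.

5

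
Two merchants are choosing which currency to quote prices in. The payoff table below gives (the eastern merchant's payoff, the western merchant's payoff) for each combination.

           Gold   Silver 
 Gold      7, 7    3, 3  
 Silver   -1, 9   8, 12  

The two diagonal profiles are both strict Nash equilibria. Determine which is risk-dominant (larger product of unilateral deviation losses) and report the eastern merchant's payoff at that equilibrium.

7

At both Gold: the eastern merchant loses 7 − (-1) = 8 by deviating; the western merchant loses 7 − 3 = 4. Product = 8·4 = 32.
At both Silver: the eastern merchant loses 8 − 3 = 5 by deviating; the western merchant loses 12 − 9 = 3. Product = 5·3 = 15.
32 > 15, so both Gold is risk-dominant. The eastern merchant's payoff there is 7.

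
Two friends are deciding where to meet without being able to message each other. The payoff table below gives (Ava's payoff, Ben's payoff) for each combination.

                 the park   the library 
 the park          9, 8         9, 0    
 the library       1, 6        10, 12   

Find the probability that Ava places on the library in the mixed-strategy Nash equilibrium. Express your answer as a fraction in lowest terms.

4/7

Ava's mix p on the park must make Ben indifferent between the park and the library.
Ben's payoff from the park: 8p + 6(1−p). From the library: 0p + 12(1−p).
Set equal: 8p = 6(1−p) → p = 6/14 = 3/7.
Probability on the library is 1 − 3/7 = 4/7.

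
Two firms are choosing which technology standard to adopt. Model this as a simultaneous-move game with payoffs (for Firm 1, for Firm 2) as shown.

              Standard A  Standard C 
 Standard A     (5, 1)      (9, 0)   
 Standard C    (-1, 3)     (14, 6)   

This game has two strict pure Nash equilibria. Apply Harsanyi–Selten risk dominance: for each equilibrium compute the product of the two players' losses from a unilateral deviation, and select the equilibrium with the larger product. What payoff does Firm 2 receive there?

6

At both Standard A: Firm 1 loses 5 − (-1) = 6 by deviating; Firm 2 loses 1 − 0 = 1. Product = 6·1 = 6.
At both Standard C: Firm 1 loses 14 − 9 = 5 by deviating; Firm 2 loses 6 − 3 = 3. Product = 5·3 = 15.
15 > 6, so both Standard C is risk-dominant. Firm 2's payoff there is 6.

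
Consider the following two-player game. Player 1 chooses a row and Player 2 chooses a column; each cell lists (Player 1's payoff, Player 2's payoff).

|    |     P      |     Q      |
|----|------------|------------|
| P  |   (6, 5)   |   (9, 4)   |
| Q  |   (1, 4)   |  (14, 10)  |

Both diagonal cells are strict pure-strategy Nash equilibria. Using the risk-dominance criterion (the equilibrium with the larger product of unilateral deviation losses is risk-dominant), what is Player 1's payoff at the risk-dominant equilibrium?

At both P: Player 1 loses 6 − 1 = 5 by deviating; Player 2 loses 5 − 4 = 1. Product = 5·1 = 5.
At both Q: Player 1 loses 14 − 9 = 5 by deviating; Player 2 loses 10 − 4 = 6. Product = 5·6 = 30.
30 > 5, so both Q is risk-dominant. Player 1's payoff there is 14.

14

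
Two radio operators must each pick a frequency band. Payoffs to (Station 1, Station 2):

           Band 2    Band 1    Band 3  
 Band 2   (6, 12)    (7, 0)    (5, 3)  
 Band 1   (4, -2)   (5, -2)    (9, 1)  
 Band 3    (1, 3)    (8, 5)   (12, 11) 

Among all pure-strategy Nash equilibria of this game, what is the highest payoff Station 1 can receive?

12

Both Band 2 is a pure NE (Station 1: 6 ≥ 4; Station 2: 12 ≥ 3). Station 1 gets 6.
Both Band 3 is a pure NE (Station 1: 12 ≥ 9; Station 2: 11 ≥ 5). Station 1 gets 12.
Every other cell has a profitable deviation for at least one player. Highest of {6, 12} is 12.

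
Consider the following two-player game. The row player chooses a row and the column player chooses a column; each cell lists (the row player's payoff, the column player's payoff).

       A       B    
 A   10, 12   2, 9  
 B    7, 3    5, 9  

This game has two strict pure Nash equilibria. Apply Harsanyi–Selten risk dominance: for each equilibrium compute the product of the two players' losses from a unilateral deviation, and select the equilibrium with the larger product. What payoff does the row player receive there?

5

At both A: the row player loses 10 − 7 = 3 by deviating; the column player loses 12 − 9 = 3. Product = 3·3 = 9.
At both B: the row player loses 5 − 2 = 3 by deviating; the column player loses 9 − 3 = 6. Product = 3·6 = 18.
18 > 9, so both B is risk-dominant. The row player's payoff there is 5.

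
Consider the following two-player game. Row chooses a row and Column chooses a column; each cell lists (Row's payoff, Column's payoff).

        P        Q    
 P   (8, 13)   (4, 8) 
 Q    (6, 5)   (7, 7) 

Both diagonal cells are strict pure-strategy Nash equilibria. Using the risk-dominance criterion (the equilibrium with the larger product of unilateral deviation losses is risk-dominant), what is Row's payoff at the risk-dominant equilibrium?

At both P: Row loses 8 − 6 = 2 by deviating; Column loses 13 − 8 = 5. Product = 2·5 = 10.
At both Q: Row loses 7 − 4 = 3 by deviating; Column loses 7 − 5 = 2. Product = 3·2 = 6.
10 > 6, so both P is risk-dominant. Row's payoff there is 8.

8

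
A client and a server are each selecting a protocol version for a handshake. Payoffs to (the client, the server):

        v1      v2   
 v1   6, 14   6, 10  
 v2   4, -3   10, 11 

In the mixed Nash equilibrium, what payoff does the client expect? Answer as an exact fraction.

The server mixes with probability q on v1, chosen so the client is indifferent: 6q + 6(1−q) = 4q + 10(1−q) gives q = 2/3.
The client's expected payoff (from either row, since indifferent) is 6·2/3 + 6·1/3 = 6.

6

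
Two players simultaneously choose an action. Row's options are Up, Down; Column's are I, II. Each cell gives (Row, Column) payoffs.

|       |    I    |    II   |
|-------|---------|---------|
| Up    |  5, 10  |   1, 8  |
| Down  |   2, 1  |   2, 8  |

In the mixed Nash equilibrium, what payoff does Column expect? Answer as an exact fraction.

Row mixes with probability p on Up, chosen so Column is indifferent: 10p + 1(1−p) = 8p + 8(1−p) gives p = 7/9.
Column's expected payoff is 10·7/9 + 1·2/9 = 8.

8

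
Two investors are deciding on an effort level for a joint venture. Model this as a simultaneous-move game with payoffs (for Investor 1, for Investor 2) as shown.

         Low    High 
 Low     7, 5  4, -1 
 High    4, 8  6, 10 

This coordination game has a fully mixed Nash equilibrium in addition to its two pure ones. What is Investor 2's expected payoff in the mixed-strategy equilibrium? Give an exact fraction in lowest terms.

Investor 1 mixes with probability p on Low, chosen so Investor 2 is indifferent: 5p + 8(1−p) = (-1)p + 10(1−p) gives p = 1/4.
Investor 2's expected payoff is 5·1/4 + 8·3/4 = 29/4.

29/4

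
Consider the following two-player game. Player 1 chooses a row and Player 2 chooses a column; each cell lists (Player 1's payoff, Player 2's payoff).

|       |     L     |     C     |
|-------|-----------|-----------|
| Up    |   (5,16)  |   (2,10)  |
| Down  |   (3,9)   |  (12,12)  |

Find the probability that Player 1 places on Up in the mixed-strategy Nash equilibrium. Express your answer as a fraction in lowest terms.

1/3

Player 1's mix p on Up must make Player 2 indifferent between L and C.
Player 2's payoff from L: 16p + 9(1−p). From C: 10p + 12(1−p).
Set equal: 6p = 3(1−p) → p = 3/9 = 1/3.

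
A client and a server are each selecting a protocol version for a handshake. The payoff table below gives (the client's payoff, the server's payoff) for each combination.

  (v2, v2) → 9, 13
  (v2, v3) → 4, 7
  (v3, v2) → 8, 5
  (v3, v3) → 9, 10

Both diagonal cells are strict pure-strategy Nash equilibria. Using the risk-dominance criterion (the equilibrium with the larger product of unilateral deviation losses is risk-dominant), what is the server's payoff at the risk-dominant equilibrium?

10

At both v2: the client loses 9 − 8 = 1 by deviating; the server loses 13 − 7 = 6. Product = 1·6 = 6.
At both v3: the client loses 9 − 4 = 5 by deviating; the server loses 10 − 5 = 5. Product = 5·5 = 25.
25 > 6, so both v3 is risk-dominant. The server's payoff there is 10.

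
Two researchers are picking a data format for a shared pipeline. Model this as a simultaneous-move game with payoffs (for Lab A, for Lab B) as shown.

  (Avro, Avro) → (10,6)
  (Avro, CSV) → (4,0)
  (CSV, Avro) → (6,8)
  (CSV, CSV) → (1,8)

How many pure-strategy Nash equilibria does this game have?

1

Both Avro: Lab A gets 10 (best alternative 6); Lab B gets 6 (best alternative 0). Neither deviates — NE.
Both CSV is not a NE: Lab A would switch to Avro (4 > 1).
No other cell survives both best-response checks, so there is 1 pure NE.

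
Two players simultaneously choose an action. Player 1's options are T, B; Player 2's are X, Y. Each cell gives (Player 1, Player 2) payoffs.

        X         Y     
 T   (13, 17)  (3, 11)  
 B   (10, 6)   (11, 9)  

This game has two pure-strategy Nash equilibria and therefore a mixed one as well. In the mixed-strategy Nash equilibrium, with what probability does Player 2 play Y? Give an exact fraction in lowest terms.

3/11

Player 2's mix q on X must make Player 1 indifferent between T and B.
Player 1's payoff from T: 13q + 3(1−q). From B: 10q + 11(1−q).
Set equal: 3q = 8(1−q) → q = 8/11.
Probability on Y is 1 − 8/11 = 3/11.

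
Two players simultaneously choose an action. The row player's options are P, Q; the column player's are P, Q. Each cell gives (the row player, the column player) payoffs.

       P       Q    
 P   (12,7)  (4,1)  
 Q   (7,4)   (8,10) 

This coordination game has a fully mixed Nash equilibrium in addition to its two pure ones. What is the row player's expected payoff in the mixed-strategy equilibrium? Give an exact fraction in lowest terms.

68/9

The column player mixes with probability q on P, chosen so the row player is indifferent: 12q + 4(1−q) = 7q + 8(1−q) gives q = 4/9.
The row player's expected payoff (from either row, since indifferent) is 12·4/9 + 4·5/9 = 68/9.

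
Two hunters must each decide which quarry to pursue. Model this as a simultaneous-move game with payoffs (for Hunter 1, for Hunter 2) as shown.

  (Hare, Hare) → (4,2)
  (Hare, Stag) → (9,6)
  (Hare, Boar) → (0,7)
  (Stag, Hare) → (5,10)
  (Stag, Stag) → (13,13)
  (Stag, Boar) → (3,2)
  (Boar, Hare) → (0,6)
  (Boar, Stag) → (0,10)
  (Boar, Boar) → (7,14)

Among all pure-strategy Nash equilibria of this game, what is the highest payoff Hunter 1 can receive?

13

Both Stag is a pure NE (Hunter 1: 13 ≥ 9; Hunter 2: 13 ≥ 10). Hunter 1 gets 13.
Both Boar is a pure NE (Hunter 1: 7 ≥ 3; Hunter 2: 14 ≥ 10). Hunter 1 gets 7.
Every other cell has a profitable deviation for at least one player. Highest of {13, 7} is 13.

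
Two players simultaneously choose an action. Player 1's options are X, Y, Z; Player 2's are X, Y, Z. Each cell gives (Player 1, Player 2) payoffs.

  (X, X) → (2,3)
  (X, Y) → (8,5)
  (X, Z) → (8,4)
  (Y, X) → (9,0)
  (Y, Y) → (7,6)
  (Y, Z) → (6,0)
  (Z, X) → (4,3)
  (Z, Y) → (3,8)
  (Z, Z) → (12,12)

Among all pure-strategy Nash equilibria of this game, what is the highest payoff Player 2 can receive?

(X, Y) is a pure NE (Player 1: 8 ≥ 7; Player 2: 5 ≥ 4). Player 2 gets 5.
Both Z is a pure NE (Player 1: 12 ≥ 8; Player 2: 12 ≥ 8). Player 2 gets 12.
Every other cell has a profitable deviation for at least one player. Highest of {5, 12} is 12.

12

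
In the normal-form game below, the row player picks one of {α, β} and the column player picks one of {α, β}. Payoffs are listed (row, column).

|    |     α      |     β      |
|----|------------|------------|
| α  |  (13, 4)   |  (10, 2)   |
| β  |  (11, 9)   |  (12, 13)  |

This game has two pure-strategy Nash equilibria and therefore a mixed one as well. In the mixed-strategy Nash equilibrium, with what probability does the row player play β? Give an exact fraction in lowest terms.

1/3

The row player's mix p on α must make the column player indifferent between α and β.
The column player's payoff from α: 4p + 9(1−p). From β: 2p + 13(1−p).
Set equal: 2p = 4(1−p) → p = 4/6 = 2/3.
Probability on β is 1 − 2/3 = 1/3.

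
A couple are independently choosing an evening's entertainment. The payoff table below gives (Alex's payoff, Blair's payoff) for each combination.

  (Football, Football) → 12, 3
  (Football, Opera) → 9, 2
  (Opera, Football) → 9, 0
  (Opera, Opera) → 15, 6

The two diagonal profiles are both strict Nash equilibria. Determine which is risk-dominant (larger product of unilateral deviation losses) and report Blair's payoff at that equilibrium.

At both Football: Alex loses 12 − 9 = 3 by deviating; Blair loses 3 − 2 = 1. Product = 3·1 = 3.
At both Opera: Alex loses 15 − 9 = 6 by deviating; Blair loses 6 − 0 = 6. Product = 6·6 = 36.
36 > 3, so both Opera is risk-dominant. Blair's payoff there is 6.

6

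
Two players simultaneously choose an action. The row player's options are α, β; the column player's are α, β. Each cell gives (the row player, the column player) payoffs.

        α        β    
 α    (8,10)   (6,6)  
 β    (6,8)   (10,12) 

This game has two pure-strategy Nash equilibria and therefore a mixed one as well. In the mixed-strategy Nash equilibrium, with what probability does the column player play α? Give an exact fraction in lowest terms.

2/3

The column player's mix q on α must make the row player indifferent between α and β.
The row player's payoff from α: 8q + 6(1−q). From β: 6q + 10(1−q).
Set equal: 2q = 4(1−q) → q = 4/6 = 2/3.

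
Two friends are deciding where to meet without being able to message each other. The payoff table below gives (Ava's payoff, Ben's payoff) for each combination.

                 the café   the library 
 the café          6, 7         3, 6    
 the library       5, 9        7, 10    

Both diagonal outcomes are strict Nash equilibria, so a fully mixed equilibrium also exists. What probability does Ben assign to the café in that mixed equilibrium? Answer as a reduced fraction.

4/5

Ben's mix q on the café must make Ava indifferent between the café and the library.
Ava's payoff from the café: 6q + 3(1−q). From the library: 5q + 7(1−q).
Set equal: 1q = 4(1−q) → q = 4/5.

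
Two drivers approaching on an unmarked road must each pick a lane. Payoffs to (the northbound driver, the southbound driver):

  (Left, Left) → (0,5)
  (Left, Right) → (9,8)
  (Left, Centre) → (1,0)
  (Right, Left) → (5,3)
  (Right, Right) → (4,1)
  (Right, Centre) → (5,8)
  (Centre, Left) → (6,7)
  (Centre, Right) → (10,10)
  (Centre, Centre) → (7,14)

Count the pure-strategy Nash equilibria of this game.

1

Both Centre: the northbound driver gets 7 (best alternative 5); the southbound driver gets 14 (best alternative 10). Neither deviates — NE.
Both Right is not a NE: the northbound driver would switch to Centre (10 > 4).
No other cell survives both best-response checks, so there is 1 pure NE.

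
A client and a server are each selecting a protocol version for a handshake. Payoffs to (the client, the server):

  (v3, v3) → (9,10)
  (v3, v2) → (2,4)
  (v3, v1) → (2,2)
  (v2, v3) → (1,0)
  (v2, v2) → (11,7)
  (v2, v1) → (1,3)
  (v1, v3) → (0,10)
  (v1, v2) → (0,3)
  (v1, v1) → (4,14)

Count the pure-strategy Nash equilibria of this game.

3

Both v3: the client gets 9 (best alternative 1); the server gets 10 (best alternative 4). Neither deviates — NE.
Both v2: the client gets 11 (best alternative 2); the server gets 7 (best alternative 3). Neither deviates — NE.
Both v1: the client gets 4 (best alternative 2); the server gets 14 (best alternative 10). Neither deviates — NE.
(v3, v2) is not a NE: the client would switch to v2 (11 > 2).
No other cell survives both best-response checks, so there are 3 pure NE.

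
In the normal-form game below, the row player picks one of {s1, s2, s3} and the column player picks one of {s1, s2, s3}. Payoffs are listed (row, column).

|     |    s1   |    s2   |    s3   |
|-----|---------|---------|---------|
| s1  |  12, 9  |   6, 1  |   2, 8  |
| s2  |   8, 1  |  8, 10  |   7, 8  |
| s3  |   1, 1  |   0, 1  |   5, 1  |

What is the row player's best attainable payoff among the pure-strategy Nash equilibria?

12

Both s1 is a pure NE (the row player: 12 ≥ 8; the column player: 9 ≥ 8). The row player gets 12.
Both s2 is a pure NE (the row player: 8 ≥ 6; the column player: 10 ≥ 8). The row player gets 8.
Every other cell has a profitable deviation for at least one player. Highest of {12, 8} is 12.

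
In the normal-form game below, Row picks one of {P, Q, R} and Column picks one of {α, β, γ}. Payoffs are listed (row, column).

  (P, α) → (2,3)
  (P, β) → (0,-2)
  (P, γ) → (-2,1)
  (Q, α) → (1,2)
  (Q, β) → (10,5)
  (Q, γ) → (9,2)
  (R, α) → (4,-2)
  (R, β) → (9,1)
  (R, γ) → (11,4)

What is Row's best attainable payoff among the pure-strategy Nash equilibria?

11

(Q, β) is a pure NE (Row: 10 ≥ 9; Column: 5 ≥ 2). Row gets 10.
(R, γ) is a pure NE (Row: 11 ≥ 9; Column: 4 ≥ 1). Row gets 11.
Every other cell has a profitable deviation for at least one player. Highest of {10, 11} is 11.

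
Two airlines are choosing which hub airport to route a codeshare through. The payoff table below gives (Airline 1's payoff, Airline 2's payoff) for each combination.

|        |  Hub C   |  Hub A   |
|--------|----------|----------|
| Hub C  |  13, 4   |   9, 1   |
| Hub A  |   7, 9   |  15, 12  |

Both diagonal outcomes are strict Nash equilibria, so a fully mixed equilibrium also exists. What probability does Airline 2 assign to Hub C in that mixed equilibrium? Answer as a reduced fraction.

1/2

Airline 2's mix q on Hub C must make Airline 1 indifferent between Hub C and Hub A.
Airline 1's payoff from Hub C: 13q + 9(1−q). From Hub A: 7q + 15(1−q).
Set equal: 6q = 6(1−q) → q = 6/12 = 1/2.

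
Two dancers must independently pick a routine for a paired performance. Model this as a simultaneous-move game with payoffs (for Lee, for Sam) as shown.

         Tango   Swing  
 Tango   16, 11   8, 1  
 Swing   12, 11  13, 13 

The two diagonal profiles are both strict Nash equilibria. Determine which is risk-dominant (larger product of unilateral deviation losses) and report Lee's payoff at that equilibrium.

At both Tango: Lee loses 16 − 12 = 4 by deviating; Sam loses 11 − 1 = 10. Product = 4·10 = 40.
At both Swing: Lee loses 13 − 8 = 5 by deviating; Sam loses 13 − 11 = 2. Product = 5·2 = 10.
40 > 10, so both Tango is risk-dominant. Lee's payoff there is 16.

16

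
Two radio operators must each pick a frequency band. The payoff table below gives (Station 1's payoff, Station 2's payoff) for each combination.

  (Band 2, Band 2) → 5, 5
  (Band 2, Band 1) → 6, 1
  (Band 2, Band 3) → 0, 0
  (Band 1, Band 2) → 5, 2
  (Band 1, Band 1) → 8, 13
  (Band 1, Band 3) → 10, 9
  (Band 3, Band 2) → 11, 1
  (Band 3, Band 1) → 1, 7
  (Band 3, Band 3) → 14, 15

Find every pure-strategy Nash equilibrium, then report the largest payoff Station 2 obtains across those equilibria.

15

Both Band 1 is a pure NE (Station 1: 8 ≥ 6; Station 2: 13 ≥ 9). Station 2 gets 13.
Both Band 3 is a pure NE (Station 1: 14 ≥ 10; Station 2: 15 ≥ 7). Station 2 gets 15.
Every other cell has a profitable deviation for at least one player. Highest of {13, 15} is 15.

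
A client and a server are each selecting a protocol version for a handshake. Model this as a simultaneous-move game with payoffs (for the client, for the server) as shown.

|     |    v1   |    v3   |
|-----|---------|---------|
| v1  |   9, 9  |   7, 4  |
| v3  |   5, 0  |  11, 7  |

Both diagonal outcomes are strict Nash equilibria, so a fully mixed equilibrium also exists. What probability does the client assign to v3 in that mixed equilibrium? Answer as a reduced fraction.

The client's mix p on v1 must make the server indifferent between v1 and v3.
The server's payoff from v1: 9p + 0(1−p). From v3: 4p + 7(1−p).
Set equal: 5p = 7(1−p) → p = 7/12.
Probability on v3 is 1 − 7/12 = 5/12.

5/12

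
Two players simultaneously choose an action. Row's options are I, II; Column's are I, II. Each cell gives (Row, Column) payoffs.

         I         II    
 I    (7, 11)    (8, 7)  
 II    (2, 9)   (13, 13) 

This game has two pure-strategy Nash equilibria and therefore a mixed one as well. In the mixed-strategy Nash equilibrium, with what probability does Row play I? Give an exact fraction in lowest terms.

Row's mix p on I must make Column indifferent between I and II.
Column's payoff from I: 11p + 9(1−p). From II: 7p + 13(1−p).
Set equal: 4p = 4(1−p) → p = 4/8 = 1/2.

1/2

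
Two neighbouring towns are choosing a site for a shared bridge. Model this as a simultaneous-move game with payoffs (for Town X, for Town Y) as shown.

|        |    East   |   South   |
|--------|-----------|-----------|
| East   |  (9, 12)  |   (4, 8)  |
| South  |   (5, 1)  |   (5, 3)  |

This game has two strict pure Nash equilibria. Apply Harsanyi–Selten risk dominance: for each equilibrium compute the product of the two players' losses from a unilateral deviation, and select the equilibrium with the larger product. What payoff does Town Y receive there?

12

At both East: Town X loses 9 − 5 = 4 by deviating; Town Y loses 12 − 8 = 4. Product = 4·4 = 16.
At both South: Town X loses 5 − 4 = 1 by deviating; Town Y loses 3 − 1 = 2. Product = 1·2 = 2.
16 > 2, so both East is risk-dominant. Town Y's payoff there is 12.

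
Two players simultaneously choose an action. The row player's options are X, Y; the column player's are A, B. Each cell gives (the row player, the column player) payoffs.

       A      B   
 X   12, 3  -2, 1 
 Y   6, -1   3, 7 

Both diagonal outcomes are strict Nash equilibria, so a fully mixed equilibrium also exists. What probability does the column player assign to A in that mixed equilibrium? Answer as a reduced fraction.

5/11

The column player's mix q on A must make the row player indifferent between X and Y.
The row player's payoff from X: 12q + (-2)(1−q). From Y: 6q + 3(1−q).
Set equal: 6q = 5(1−q) → q = 5/11.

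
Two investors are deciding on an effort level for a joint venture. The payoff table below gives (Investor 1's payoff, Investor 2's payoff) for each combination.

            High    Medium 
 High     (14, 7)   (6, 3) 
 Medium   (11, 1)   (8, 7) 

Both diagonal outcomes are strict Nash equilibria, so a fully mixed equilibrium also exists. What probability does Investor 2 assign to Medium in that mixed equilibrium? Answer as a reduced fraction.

3/5

Investor 2's mix q on High must make Investor 1 indifferent between High and Medium.
Investor 1's payoff from High: 14q + 6(1−q). From Medium: 11q + 8(1−q).
Set equal: 3q = 2(1−q) → q = 2/5.
Probability on Medium is 1 − 2/5 = 3/5.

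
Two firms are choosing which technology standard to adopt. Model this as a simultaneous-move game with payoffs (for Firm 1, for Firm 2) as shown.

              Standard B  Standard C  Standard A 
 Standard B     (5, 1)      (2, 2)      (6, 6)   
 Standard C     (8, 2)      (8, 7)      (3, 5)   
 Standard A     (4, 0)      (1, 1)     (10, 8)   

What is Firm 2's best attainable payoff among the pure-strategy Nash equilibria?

8

Both Standard C is a pure NE (Firm 1: 8 ≥ 2; Firm 2: 7 ≥ 5). Firm 2 gets 7.
Both Standard A is a pure NE (Firm 1: 10 ≥ 6; Firm 2: 8 ≥ 1). Firm 2 gets 8.
Every other cell has a profitable deviation for at least one player. Highest of {7, 8} is 8.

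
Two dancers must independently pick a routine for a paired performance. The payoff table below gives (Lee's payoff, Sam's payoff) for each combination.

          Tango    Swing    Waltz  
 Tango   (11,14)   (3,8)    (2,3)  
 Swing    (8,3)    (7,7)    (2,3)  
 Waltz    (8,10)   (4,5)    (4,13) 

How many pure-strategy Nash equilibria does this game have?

Both Tango: Lee gets 11 (best alternative 8); Sam gets 14 (best alternative 8). Neither deviates — NE.
Both Swing: Lee gets 7 (best alternative 4); Sam gets 7 (best alternative 3). Neither deviates — NE.
Both Waltz: Lee gets 4 (best alternative 2); Sam gets 13 (best alternative 10). Neither deviates — NE.
(Waltz, Swing) is not a NE: Lee would switch to Swing (7 > 4).
No other cell survives both best-response checks, so there are 3 pure NE.

3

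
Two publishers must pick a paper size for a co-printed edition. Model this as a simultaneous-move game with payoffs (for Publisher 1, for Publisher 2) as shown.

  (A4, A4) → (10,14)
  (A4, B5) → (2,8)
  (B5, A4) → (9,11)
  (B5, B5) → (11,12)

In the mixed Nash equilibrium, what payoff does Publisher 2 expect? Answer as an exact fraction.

80/7

Publisher 1 mixes with probability p on A4, chosen so Publisher 2 is indifferent: 14p + 11(1−p) = 8p + 12(1−p) gives p = 1/7.
Publisher 2's expected payoff is 14·1/7 + 11·6/7 = 80/7.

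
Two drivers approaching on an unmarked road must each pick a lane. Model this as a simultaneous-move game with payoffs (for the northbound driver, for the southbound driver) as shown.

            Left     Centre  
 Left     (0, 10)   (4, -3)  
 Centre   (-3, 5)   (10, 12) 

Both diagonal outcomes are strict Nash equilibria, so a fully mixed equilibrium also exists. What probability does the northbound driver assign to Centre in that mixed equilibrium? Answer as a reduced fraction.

13/20

The northbound driver's mix p on Left must make the southbound driver indifferent between Left and Centre.
The southbound driver's payoff from Left: 10p + 5(1−p). From Centre: (-3)p + 12(1−p).
Set equal: 13p = 7(1−p) → p = 7/20.
Probability on Centre is 1 − 7/20 = 13/20.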